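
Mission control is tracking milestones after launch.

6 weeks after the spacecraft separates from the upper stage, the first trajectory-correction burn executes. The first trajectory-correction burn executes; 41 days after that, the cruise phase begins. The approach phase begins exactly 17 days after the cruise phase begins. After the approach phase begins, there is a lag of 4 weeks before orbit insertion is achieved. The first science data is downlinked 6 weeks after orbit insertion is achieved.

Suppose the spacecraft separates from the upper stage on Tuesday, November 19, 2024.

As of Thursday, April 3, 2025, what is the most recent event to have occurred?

The spacecraft separates from the upper stage: Nov 19, 2024.
The first trajectory-correction burn executes: Nov 19, 2024 + 6 weeks = Dec 31, 2024.
The cruise phase begins: Dec 31, 2024 + 41 days = Feb 10, 2025.
The approach phase begins: Feb 10, 2025 + 17 days = Feb 27, 2025.
Orbit insertion is achieved: Feb 27, 2025 + 4 weeks = Mar 27, 2025.
The first science data is downlinked: Mar 27, 2025 + 6 weeks = May 8, 2025.
Apr 3, 2025 falls between when orbit insertion is achieved (Mar 27, 2025) and when the first science data is downlinked (May 8, 2025).

Orbit insertion is achieved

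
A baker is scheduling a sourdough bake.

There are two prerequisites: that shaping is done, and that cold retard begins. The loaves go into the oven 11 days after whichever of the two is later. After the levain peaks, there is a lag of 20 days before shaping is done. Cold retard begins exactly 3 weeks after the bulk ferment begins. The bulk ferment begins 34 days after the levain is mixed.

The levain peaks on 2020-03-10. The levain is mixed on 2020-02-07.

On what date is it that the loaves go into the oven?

2020-04-13

The levain peaks: Mar 10, 2020.
Shaping is done: Mar 10, 2020 + 20 days = Mar 30, 2020.
The levain is mixed: Feb 7, 2020.
The bulk ferment begins: Feb 7, 2020 + 34 days = Mar 12, 2020.
Cold retard begins: Mar 12, 2020 + 3 weeks = Apr 2, 2020.
Both prerequisites met — shaping is done (Mar 30, 2020), cold retard begins (Apr 2, 2020); the later is Apr 2, 2020.
The loaves go into the oven: Apr 2, 2020 + 11 days = Apr 13, 2020.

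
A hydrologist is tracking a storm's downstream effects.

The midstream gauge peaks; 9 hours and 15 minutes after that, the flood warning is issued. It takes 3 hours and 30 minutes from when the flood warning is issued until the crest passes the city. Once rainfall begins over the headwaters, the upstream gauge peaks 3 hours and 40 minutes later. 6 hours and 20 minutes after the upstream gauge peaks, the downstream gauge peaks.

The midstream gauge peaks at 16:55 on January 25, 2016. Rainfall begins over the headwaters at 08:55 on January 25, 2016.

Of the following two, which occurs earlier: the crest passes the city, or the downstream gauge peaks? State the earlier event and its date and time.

The midstream gauge peaks: 16:55 Jan 25, 2016.
The flood warning is issued: 16:55 Jan 25, 2016 + 9h15m = 02:10 Jan 26, 2016.
The crest passes the city: 02:10 Jan 26, 2016 + 3h30m = 05:40 Jan 26, 2016.
Rainfall begins over the headwaters: 08:55 Jan 25, 2016.
The upstream gauge peaks: 08:55 Jan 25, 2016 + 3h40m = 12:35 Jan 25, 2016.
The downstream gauge peaks: 12:35 Jan 25, 2016 + 6h20m = 18:55 Jan 25, 2016.
Comparing: the crest passes the city at 05:40 Jan 26, 2016 vs the downstream gauge peaks at 18:55 Jan 25, 2016. Earlier: the downstream gauge peaks.

The downstream gauge peaks — 18:55 on January 25, 2016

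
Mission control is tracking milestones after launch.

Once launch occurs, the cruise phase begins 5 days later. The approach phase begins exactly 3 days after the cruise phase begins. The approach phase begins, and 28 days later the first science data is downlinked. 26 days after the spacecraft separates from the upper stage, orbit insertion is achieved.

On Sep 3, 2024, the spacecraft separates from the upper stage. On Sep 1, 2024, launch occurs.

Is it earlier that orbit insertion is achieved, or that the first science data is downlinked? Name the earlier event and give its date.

Orbit insertion is achieved — Sep 29, 2024

The spacecraft separates from the upper stage: Sep 3, 2024.
Orbit insertion is achieved: Sep 3, 2024 + 26 days = Sep 29, 2024.
Launch occurs: Sep 1, 2024.
The cruise phase begins: Sep 1, 2024 + 5 days = Sep 6, 2024.
The approach phase begins: Sep 6, 2024 + 3 days = Sep 9, 2024.
The first science data is downlinked: Sep 9, 2024 + 28 days = Oct 7, 2024.
Comparing: orbit insertion is achieved on Sep 29, 2024 vs the first science data is downlinked on Oct 7, 2024. Earlier: orbit insertion is achieved.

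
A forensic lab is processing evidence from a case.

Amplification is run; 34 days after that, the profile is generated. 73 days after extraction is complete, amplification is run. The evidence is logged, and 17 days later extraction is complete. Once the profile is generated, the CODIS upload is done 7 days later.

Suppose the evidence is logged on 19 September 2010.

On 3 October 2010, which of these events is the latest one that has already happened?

The evidence is logged: Sep 19, 2010.
Extraction is complete: Sep 19, 2010 + 17 days = Oct 6, 2010.
Amplification is run: Oct 6, 2010 + 73 days = Dec 18, 2010.
The profile is generated: Dec 18, 2010 + 34 days = Jan 21, 2011.
The CODIS upload is done: Jan 21, 2011 + 7 days = Jan 28, 2011.
Oct 3, 2010 falls between when the evidence is logged (Sep 19, 2010) and when extraction is complete (Oct 6, 2010).

The evidence is logged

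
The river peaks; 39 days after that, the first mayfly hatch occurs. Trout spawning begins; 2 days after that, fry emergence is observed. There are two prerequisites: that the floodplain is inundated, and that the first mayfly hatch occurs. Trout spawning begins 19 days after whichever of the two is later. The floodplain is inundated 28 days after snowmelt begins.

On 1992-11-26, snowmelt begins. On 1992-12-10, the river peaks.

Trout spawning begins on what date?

1993-02-06

Snowmelt begins: Nov 26, 1992.
The floodplain is inundated: Nov 26, 1992 + 28 days = Dec 24, 1992.
The river peaks: Dec 10, 1992.
The first mayfly hatch occurs: Dec 10, 1992 + 39 days = Jan 18, 1993.
Both prerequisites met — the floodplain is inundated (Dec 24, 1992), the first mayfly hatch occurs (Jan 18, 1993); the later is Jan 18, 1993.
Trout spawning begins: Jan 18, 1993 + 19 days = Feb 6, 1993.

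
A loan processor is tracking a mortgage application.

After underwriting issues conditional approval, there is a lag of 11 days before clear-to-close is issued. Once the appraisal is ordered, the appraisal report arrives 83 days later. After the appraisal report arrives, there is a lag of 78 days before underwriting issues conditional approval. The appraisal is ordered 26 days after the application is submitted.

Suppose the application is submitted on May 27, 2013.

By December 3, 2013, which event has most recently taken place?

Underwriting issues conditional approval

The application is submitted: May 27, 2013.
The appraisal is ordered: May 27, 2013 + 26 days = Jun 22, 2013.
The appraisal report arrives: Jun 22, 2013 + 83 days = Sep 13, 2013.
Underwriting issues conditional approval: Sep 13, 2013 + 78 days = Nov 30, 2013.
Clear-to-close is issued: Nov 30, 2013 + 11 days = Dec 11, 2013.
Dec 3, 2013 falls between when underwriting issues conditional approval (Nov 30, 2013) and when clear-to-close is issued (Dec 11, 2013).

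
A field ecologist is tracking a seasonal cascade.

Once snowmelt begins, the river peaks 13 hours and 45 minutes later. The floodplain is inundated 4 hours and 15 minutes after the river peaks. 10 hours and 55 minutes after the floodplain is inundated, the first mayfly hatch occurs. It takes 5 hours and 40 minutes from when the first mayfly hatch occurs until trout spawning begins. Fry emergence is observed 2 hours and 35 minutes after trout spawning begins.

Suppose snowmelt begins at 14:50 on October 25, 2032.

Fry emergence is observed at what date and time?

Snowmelt begins: 14:50 Oct 25, 2032.
The river peaks: 14:50 Oct 25, 2032 + 13h45m = 04:35 Oct 26, 2032.
The floodplain is inundated: 04:35 Oct 26, 2032 + 4h15m = 08:50 Oct 26, 2032.
The first mayfly hatch occurs: 08:50 Oct 26, 2032 + 10h55m = 19:45 Oct 26, 2032.
Trout spawning begins: 19:45 Oct 26, 2032 + 5h40m = 01:25 Oct 27, 2032.
Fry emergence is observed: 01:25 Oct 27, 2032 + 2h35m = 04:00 Oct 27, 2032.

04:00 on October 27, 2032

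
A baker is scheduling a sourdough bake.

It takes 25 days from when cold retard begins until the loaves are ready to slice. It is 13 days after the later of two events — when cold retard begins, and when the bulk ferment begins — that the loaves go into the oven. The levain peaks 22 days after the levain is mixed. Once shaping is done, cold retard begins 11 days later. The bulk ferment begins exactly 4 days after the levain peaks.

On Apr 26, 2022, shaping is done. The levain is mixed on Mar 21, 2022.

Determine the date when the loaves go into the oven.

May 20, 2022

Shaping is done: Apr 26, 2022.
Cold retard begins: Apr 26, 2022 + 11 days = May 7, 2022.
The levain is mixed: Mar 21, 2022.
The levain peaks: Mar 21, 2022 + 22 days = Apr 12, 2022.
The bulk ferment begins: Apr 12, 2022 + 4 days = Apr 16, 2022.
Both prerequisites met — cold retard begins (May 7, 2022), the bulk ferment begins (Apr 16, 2022); the later is May 7, 2022.
The loaves go into the oven: May 7, 2022 + 13 days = May 20, 2022.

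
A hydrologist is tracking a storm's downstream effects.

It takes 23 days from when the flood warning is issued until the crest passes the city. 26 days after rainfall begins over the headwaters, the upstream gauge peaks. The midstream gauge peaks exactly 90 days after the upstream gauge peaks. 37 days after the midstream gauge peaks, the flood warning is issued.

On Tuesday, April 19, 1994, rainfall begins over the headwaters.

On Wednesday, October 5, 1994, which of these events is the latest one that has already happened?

Rainfall begins over the headwaters: Apr 19, 1994.
The upstream gauge peaks: Apr 19, 1994 + 26 days = May 15, 1994.
The midstream gauge peaks: May 15, 1994 + 90 days = Aug 13, 1994.
The flood warning is issued: Aug 13, 1994 + 37 days = Sep 19, 1994.
The crest passes the city: Sep 19, 1994 + 23 days = Oct 12, 1994.
Oct 5, 1994 falls between when the flood warning is issued (Sep 19, 1994) and when the crest passes the city (Oct 12, 1994).

The flood warning is issued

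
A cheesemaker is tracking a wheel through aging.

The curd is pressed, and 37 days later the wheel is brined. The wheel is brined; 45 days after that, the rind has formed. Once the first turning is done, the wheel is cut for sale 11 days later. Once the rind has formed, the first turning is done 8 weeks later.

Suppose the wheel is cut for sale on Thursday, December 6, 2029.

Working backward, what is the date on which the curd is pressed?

Tuesday, July 10, 2029

The wheel is cut for sale: Dec 6, 2029.
The first turning is done: Dec 6, 2029 − 11 days = Nov 25, 2029.
The rind has formed: Nov 25, 2029 − 8 weeks = Sep 30, 2029.
The wheel is brined: Sep 30, 2029 − 45 days = Aug 16, 2029.
The curd is pressed: Aug 16, 2029 − 37 days = Jul 10, 2029.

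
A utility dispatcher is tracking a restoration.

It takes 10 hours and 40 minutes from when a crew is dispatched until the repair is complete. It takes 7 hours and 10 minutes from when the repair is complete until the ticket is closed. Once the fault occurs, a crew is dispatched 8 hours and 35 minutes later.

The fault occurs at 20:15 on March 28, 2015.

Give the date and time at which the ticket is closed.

The fault occurs: 20:15 Mar 28, 2015.
A crew is dispatched: 20:15 Mar 28, 2015 + 8h35m = 04:50 Mar 29, 2015.
The repair is complete: 04:50 Mar 29, 2015 + 10h40m = 15:30 Mar 29, 2015.
The ticket is closed: 15:30 Mar 29, 2015 + 7h10m = 22:40 Mar 29, 2015.

22:40 on March 29, 2015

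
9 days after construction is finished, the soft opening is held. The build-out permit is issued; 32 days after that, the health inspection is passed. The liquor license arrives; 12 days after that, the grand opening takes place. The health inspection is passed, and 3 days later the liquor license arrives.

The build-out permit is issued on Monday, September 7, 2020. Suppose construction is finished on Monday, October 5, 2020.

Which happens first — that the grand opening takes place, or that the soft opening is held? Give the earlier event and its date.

The soft opening is held — Wednesday, October 14, 2020

The build-out permit is issued: Sep 7, 2020.
The health inspection is passed: Sep 7, 2020 + 32 days = Oct 9, 2020.
The liquor license arrives: Oct 9, 2020 + 3 days = Oct 12, 2020.
The grand opening takes place: Oct 12, 2020 + 12 days = Oct 24, 2020.
Construction is finished: Oct 5, 2020.
The soft opening is held: Oct 5, 2020 + 9 days = Oct 14, 2020.
Comparing: the grand opening takes place on Oct 24, 2020 vs the soft opening is held on Oct 14, 2020. Earlier: the soft opening is held.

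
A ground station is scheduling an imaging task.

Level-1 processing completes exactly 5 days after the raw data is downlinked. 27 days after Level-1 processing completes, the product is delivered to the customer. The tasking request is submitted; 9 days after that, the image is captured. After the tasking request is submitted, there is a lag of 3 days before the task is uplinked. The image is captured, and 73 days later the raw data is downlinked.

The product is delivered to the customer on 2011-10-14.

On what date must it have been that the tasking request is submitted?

2011-06-22

The product is delivered to the customer: Oct 14, 2011.
Level-1 processing completes: Oct 14, 2011 − 27 days = Sep 17, 2011.
The raw data is downlinked: Sep 17, 2011 − 5 days = Sep 12, 2011.
The image is captured: Sep 12, 2011 − 73 days = Jul 1, 2011.
The tasking request is submitted: Jul 1, 2011 − 9 days = Jun 22, 2011.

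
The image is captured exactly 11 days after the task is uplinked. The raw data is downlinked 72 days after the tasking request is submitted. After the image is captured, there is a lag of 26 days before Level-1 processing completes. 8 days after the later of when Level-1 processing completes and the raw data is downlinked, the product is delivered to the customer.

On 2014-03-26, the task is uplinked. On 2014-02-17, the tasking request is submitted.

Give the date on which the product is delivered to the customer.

2014-05-10

The task is uplinked: Mar 26, 2014.
The image is captured: Mar 26, 2014 + 11 days = Apr 6, 2014.
Level-1 processing completes: Apr 6, 2014 + 26 days = May 2, 2014.
The tasking request is submitted: Feb 17, 2014.
The raw data is downlinked: Feb 17, 2014 + 72 days = Apr 30, 2014.
Both prerequisites met — Level-1 processing completes (May 2, 2014), the raw data is downlinked (Apr 30, 2014); the later is May 2, 2014.
The product is delivered to the customer: May 2, 2014 + 8 days = May 10, 2014.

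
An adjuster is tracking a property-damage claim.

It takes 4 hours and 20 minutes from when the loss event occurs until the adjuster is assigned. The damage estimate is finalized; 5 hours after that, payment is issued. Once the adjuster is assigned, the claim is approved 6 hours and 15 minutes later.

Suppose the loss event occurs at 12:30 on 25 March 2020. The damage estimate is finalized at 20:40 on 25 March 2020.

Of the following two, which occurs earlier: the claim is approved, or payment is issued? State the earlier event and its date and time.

The claim is approved — 23:05 on 25 March 2020

The loss event occurs: 12:30 Mar 25, 2020.
The adjuster is assigned: 12:30 Mar 25, 2020 + 4h20m = 16:50 Mar 25, 2020.
The claim is approved: 16:50 Mar 25, 2020 + 6h15m = 23:05 Mar 25, 2020.
The damage estimate is finalized: 20:40 Mar 25, 2020.
Payment is issued: 20:40 Mar 25, 2020 + 5h = 01:40 Mar 26, 2020.
Comparing: the claim is approved at 23:05 Mar 25, 2020 vs payment is issued at 01:40 Mar 26, 2020. Earlier: the claim is approved.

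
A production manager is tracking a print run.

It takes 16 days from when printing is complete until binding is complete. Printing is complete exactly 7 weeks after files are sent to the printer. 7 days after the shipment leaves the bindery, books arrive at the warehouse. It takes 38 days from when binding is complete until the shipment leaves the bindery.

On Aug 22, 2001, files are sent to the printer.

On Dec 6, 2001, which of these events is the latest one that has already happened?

The shipment leaves the bindery

Files are sent to the printer: Aug 22, 2001.
Printing is complete: Aug 22, 2001 + 7 weeks = Oct 10, 2001.
Binding is complete: Oct 10, 2001 + 16 days = Oct 26, 2001.
The shipment leaves the bindery: Oct 26, 2001 + 38 days = Dec 3, 2001.
Books arrive at the warehouse: Dec 3, 2001 + 7 days = Dec 10, 2001.
Dec 6, 2001 falls between when the shipment leaves the bindery (Dec 3, 2001) and when books arrive at the warehouse (Dec 10, 2001).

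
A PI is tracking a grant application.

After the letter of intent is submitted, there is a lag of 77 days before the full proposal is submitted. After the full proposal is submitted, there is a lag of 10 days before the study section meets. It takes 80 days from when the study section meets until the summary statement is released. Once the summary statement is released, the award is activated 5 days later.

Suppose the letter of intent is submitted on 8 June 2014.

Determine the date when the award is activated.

27 November 2014

The letter of intent is submitted: Jun 8, 2014.
The full proposal is submitted: Jun 8, 2014 + 77 days = Aug 24, 2014.
The study section meets: Aug 24, 2014 + 10 days = Sep 3, 2014.
The summary statement is released: Sep 3, 2014 + 80 days = Nov 22, 2014.
The award is activated: Nov 22, 2014 + 5 days = Nov 27, 2014.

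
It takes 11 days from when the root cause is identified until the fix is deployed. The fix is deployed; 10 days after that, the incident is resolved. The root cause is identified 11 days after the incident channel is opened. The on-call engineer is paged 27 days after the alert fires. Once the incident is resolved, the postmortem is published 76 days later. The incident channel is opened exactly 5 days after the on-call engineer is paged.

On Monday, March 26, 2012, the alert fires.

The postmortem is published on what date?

The alert fires: Mar 26, 2012.
The on-call engineer is paged: Mar 26, 2012 + 27 days = Apr 22, 2012.
The incident channel is opened: Apr 22, 2012 + 5 days = Apr 27, 2012.
The root cause is identified: Apr 27, 2012 + 11 days = May 8, 2012.
The fix is deployed: May 8, 2012 + 11 days = May 19, 2012.
The incident is resolved: May 19, 2012 + 10 days = May 29, 2012.
The postmortem is published: May 29, 2012 + 76 days = Aug 13, 2012.

Monday, August 13, 2012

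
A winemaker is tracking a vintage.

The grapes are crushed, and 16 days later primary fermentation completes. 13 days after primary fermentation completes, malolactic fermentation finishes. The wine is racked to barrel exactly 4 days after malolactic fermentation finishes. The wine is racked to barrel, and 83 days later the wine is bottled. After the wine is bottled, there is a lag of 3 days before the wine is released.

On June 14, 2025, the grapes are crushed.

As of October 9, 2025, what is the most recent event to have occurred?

The grapes are crushed: Jun 14, 2025.
Primary fermentation completes: Jun 14, 2025 + 16 days = Jun 30, 2025.
Malolactic fermentation finishes: Jun 30, 2025 + 13 days = Jul 13, 2025.
The wine is racked to barrel: Jul 13, 2025 + 4 days = Jul 17, 2025.
The wine is bottled: Jul 17, 2025 + 83 days = Oct 8, 2025.
The wine is released: Oct 8, 2025 + 3 days = Oct 11, 2025.
Oct 9, 2025 falls between when the wine is bottled (Oct 8, 2025) and when the wine is released (Oct 11, 2025).

The wine is bottled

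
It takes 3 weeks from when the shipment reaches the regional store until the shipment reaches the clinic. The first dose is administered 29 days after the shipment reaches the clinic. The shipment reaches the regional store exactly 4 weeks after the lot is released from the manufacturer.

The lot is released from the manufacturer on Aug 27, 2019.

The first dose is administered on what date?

Nov 13, 2019

The lot is released from the manufacturer: Aug 27, 2019.
The shipment reaches the regional store: Aug 27, 2019 + 4 weeks = Sep 24, 2019.
The shipment reaches the clinic: Sep 24, 2019 + 3 weeks = Oct 15, 2019.
The first dose is administered: Oct 15, 2019 + 29 days = Nov 13, 2019.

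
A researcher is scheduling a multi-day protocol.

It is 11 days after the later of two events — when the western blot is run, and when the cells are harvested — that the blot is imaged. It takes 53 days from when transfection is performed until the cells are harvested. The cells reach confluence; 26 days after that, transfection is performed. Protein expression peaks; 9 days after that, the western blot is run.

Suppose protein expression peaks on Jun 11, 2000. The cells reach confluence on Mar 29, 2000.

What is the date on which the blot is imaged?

Jul 1, 2000

Protein expression peaks: Jun 11, 2000.
The western blot is run: Jun 11, 2000 + 9 days = Jun 20, 2000.
The cells reach confluence: Mar 29, 2000.
Transfection is performed: Mar 29, 2000 + 26 days = Apr 24, 2000.
The cells are harvested: Apr 24, 2000 + 53 days = Jun 16, 2000.
Both prerequisites met — the western blot is run (Jun 20, 2000), the cells are harvested (Jun 16, 2000); the later is Jun 20, 2000.
The blot is imaged: Jun 20, 2000 + 11 days = Jul 1, 2000.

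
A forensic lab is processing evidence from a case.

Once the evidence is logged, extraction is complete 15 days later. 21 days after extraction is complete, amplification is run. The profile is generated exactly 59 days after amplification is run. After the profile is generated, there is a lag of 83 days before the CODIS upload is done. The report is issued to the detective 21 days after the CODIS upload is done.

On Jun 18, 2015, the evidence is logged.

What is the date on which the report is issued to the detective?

Jan 3, 2016

The evidence is logged: Jun 18, 2015.
Extraction is complete: Jun 18, 2015 + 15 days = Jul 3, 2015.
Amplification is run: Jul 3, 2015 + 21 days = Jul 24, 2015.
The profile is generated: Jul 24, 2015 + 59 days = Sep 21, 2015.
The CODIS upload is done: Sep 21, 2015 + 83 days = Dec 13, 2015.
The report is issued to the detective: Dec 13, 2015 + 21 days = Jan 3, 2016.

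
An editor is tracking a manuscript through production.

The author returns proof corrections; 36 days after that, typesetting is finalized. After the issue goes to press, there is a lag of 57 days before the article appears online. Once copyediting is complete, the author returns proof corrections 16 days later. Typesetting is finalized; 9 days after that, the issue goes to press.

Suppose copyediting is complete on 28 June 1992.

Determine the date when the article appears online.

Copyediting is complete: Jun 28, 1992.
The author returns proof corrections: Jun 28, 1992 + 16 days = Jul 14, 1992.
Typesetting is finalized: Jul 14, 1992 + 36 days = Aug 19, 1992.
The issue goes to press: Aug 19, 1992 + 9 days = Aug 28, 1992.
The article appears online: Aug 28, 1992 + 57 days = Oct 24, 1992.

24 October 1992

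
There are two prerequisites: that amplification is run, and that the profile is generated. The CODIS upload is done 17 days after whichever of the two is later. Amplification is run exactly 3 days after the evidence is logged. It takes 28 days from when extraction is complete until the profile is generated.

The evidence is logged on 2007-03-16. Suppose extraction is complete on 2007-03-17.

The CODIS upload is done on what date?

The evidence is logged: Mar 16, 2007.
Amplification is run: Mar 16, 2007 + 3 days = Mar 19, 2007.
Extraction is complete: Mar 17, 2007.
The profile is generated: Mar 17, 2007 + 28 days = Apr 14, 2007.
Both prerequisites met — amplification is run (Mar 19, 2007), the profile is generated (Apr 14, 2007); the later is Apr 14, 2007.
The CODIS upload is done: Apr 14, 2007 + 17 days = May 1, 2007.

2007-05-01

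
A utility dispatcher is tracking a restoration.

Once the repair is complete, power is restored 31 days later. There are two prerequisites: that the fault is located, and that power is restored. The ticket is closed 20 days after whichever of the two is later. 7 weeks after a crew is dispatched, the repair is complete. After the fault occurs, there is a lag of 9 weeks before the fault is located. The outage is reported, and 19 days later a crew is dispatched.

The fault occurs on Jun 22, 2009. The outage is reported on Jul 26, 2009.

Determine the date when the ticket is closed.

Nov 22, 2009

The fault occurs: Jun 22, 2009.
The fault is located: Jun 22, 2009 + 9 weeks = Aug 24, 2009.
The outage is reported: Jul 26, 2009.
A crew is dispatched: Jul 26, 2009 + 19 days = Aug 14, 2009.
The repair is complete: Aug 14, 2009 + 7 weeks = Oct 2, 2009.
Power is restored: Oct 2, 2009 + 31 days = Nov 2, 2009.
Both prerequisites met — the fault is located (Aug 24, 2009), power is restored (Nov 2, 2009); the later is Nov 2, 2009.
The ticket is closed: Nov 2, 2009 + 20 days = Nov 22, 2009.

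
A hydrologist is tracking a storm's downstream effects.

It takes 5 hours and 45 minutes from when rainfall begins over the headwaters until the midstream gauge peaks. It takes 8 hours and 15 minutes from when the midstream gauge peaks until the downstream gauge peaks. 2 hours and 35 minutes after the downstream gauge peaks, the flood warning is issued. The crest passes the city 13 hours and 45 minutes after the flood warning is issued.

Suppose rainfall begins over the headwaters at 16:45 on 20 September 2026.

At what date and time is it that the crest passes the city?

Rainfall begins over the headwaters: 16:45 Sep 20, 2026.
The midstream gauge peaks: 16:45 Sep 20, 2026 + 5h45m = 22:30 Sep 20, 2026.
The downstream gauge peaks: 22:30 Sep 20, 2026 + 8h15m = 06:45 Sep 21, 2026.
The flood warning is issued: 06:45 Sep 21, 2026 + 2h35m = 09:20 Sep 21, 2026.
The crest passes the city: 09:20 Sep 21, 2026 + 13h45m = 23:05 Sep 21, 2026.

23:05 on 21 September 2026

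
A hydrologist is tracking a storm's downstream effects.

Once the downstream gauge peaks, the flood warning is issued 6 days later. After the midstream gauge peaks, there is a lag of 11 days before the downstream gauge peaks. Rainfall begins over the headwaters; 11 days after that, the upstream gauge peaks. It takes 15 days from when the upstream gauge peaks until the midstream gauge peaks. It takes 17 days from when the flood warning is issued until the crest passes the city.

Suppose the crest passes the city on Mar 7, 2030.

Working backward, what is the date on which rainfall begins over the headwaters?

Jan 6, 2030

The crest passes the city: Mar 7, 2030.
The flood warning is issued: Mar 7, 2030 − 17 days = Feb 18, 2030.
The downstream gauge peaks: Feb 18, 2030 − 6 days = Feb 12, 2030.
The midstream gauge peaks: Feb 12, 2030 − 11 days = Feb 1, 2030.
The upstream gauge peaks: Feb 1, 2030 − 15 days = Jan 17, 2030.
Rainfall begins over the headwaters: Jan 17, 2030 − 11 days = Jan 6, 2030.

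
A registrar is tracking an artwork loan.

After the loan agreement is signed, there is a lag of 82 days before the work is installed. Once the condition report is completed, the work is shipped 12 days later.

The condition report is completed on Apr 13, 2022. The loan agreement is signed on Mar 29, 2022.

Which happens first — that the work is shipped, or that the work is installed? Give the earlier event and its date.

The condition report is completed: Apr 13, 2022.
The work is shipped: Apr 13, 2022 + 12 days = Apr 25, 2022.
The loan agreement is signed: Mar 29, 2022.
The work is installed: Mar 29, 2022 + 82 days = Jun 19, 2022.
Comparing: the work is shipped on Apr 25, 2022 vs the work is installed on Jun 19, 2022. Earlier: the work is shipped.

The work is shipped — Apr 25, 2022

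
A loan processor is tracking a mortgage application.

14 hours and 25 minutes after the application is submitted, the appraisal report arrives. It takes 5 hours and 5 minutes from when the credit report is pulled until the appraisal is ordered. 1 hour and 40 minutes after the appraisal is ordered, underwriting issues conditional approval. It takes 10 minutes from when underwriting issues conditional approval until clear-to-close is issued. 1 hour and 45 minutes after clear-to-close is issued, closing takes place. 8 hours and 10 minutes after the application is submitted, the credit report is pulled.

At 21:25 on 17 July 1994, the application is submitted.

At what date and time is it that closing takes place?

14:15 on 18 July 1994

The application is submitted: 21:25 Jul 17, 1994.
The credit report is pulled: 21:25 Jul 17, 1994 + 8h10m = 05:35 Jul 18, 1994.
The appraisal is ordered: 05:35 Jul 18, 1994 + 5h05m = 10:40 Jul 18, 1994.
Underwriting issues conditional approval: 10:40 Jul 18, 1994 + 1h40m = 12:20 Jul 18, 1994.
Clear-to-close is issued: 12:20 Jul 18, 1994 + 10m = 12:30 Jul 18, 1994.
Closing takes place: 12:30 Jul 18, 1994 + 1h45m = 14:15 Jul 18, 1994.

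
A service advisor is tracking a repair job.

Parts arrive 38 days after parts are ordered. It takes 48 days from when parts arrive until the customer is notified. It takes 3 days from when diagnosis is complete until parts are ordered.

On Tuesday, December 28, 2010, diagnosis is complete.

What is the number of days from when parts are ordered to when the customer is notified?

86 days

Causal path: parts are ordered → parts arrive → the customer is notified.
Total delay along the path: 38 + 48 = 86 days.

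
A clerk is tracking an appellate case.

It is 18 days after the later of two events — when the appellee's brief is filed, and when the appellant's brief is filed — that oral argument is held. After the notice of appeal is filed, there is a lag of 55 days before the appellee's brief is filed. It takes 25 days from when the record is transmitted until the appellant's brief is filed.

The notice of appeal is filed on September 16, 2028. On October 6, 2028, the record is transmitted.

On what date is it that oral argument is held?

The notice of appeal is filed: Sep 16, 2028.
The appellee's brief is filed: Sep 16, 2028 + 55 days = Nov 10, 2028.
The record is transmitted: Oct 6, 2028.
The appellant's brief is filed: Oct 6, 2028 + 25 days = Oct 31, 2028.
Both prerequisites met — the appellee's brief is filed (Nov 10, 2028), the appellant's brief is filed (Oct 31, 2028); the later is Nov 10, 2028.
Oral argument is held: Nov 10, 2028 + 18 days = Nov 28, 2028.

November 28, 2028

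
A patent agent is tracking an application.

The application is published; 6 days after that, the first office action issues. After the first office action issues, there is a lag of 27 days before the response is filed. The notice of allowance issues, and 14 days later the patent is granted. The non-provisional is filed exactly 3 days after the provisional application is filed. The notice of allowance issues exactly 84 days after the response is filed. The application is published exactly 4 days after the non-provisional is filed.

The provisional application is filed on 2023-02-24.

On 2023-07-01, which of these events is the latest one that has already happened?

The notice of allowance issues

The provisional application is filed: Feb 24, 2023.
The non-provisional is filed: Feb 24, 2023 + 3 days = Feb 27, 2023.
The application is published: Feb 27, 2023 + 4 days = Mar 3, 2023.
The first office action issues: Mar 3, 2023 + 6 days = Mar 9, 2023.
The response is filed: Mar 9, 2023 + 27 days = Apr 5, 2023.
The notice of allowance issues: Apr 5, 2023 + 84 days = Jun 28, 2023.
The patent is granted: Jun 28, 2023 + 14 days = Jul 12, 2023.
Jul 1, 2023 falls between when the notice of allowance issues (Jun 28, 2023) and when the patent is granted (Jul 12, 2023).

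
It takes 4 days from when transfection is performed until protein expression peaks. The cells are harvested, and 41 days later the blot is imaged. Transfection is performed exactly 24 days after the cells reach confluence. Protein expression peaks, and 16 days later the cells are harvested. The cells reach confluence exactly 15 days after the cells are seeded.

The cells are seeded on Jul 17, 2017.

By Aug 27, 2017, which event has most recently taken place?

The cells are seeded: Jul 17, 2017.
The cells reach confluence: Jul 17, 2017 + 15 days = Aug 1, 2017.
Transfection is performed: Aug 1, 2017 + 24 days = Aug 25, 2017.
Protein expression peaks: Aug 25, 2017 + 4 days = Aug 29, 2017.
The cells are harvested: Aug 29, 2017 + 16 days = Sep 14, 2017.
The blot is imaged: Sep 14, 2017 + 41 days = Oct 25, 2017.
Aug 27, 2017 falls between when transfection is performed (Aug 25, 2017) and when protein expression peaks (Aug 29, 2017).

Transfection is performed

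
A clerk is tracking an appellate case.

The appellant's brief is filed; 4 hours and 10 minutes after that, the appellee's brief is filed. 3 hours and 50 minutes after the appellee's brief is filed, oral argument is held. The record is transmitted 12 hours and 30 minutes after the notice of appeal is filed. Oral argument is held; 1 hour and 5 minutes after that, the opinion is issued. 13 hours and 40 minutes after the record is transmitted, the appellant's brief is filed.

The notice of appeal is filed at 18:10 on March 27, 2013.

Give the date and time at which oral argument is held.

The notice of appeal is filed: 18:10 Mar 27, 2013.
The record is transmitted: 18:10 Mar 27, 2013 + 12h30m = 06:40 Mar 28, 2013.
The appellant's brief is filed: 06:40 Mar 28, 2013 + 13h40m = 20:20 Mar 28, 2013.
The appellee's brief is filed: 20:20 Mar 28, 2013 + 4h10m = 00:30 Mar 29, 2013.
Oral argument is held: 00:30 Mar 29, 2013 + 3h50m = 04:20 Mar 29, 2013.

04:20 on March 29, 2013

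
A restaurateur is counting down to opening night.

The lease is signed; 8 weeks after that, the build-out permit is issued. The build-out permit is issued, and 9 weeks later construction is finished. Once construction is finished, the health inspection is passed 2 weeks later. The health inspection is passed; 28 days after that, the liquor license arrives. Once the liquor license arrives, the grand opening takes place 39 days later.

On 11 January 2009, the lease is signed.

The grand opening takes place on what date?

30 July 2009

The lease is signed: Jan 11, 2009.
The build-out permit is issued: Jan 11, 2009 + 8 weeks = Mar 8, 2009.
Construction is finished: Mar 8, 2009 + 9 weeks = May 10, 2009.
The health inspection is passed: May 10, 2009 + 2 weeks = May 24, 2009.
The liquor license arrives: May 24, 2009 + 28 days = Jun 21, 2009.
The grand opening takes place: Jun 21, 2009 + 39 days = Jul 30, 2009.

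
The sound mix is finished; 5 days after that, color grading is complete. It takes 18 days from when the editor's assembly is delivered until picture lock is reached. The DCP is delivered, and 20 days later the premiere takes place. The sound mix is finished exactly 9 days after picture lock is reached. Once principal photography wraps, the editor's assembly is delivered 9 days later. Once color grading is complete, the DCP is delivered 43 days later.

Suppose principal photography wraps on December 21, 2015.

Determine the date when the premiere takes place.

Principal photography wraps: Dec 21, 2015.
The editor's assembly is delivered: Dec 21, 2015 + 9 days = Dec 30, 2015.
Picture lock is reached: Dec 30, 2015 + 18 days = Jan 17, 2016.
The sound mix is finished: Jan 17, 2016 + 9 days = Jan 26, 2016.
Color grading is complete: Jan 26, 2016 + 5 days = Jan 31, 2016.
The DCP is delivered: Jan 31, 2016 + 43 days = Mar 14, 2016.
The premiere takes place: Mar 14, 2016 + 20 days = Apr 3, 2016.

April 3, 2016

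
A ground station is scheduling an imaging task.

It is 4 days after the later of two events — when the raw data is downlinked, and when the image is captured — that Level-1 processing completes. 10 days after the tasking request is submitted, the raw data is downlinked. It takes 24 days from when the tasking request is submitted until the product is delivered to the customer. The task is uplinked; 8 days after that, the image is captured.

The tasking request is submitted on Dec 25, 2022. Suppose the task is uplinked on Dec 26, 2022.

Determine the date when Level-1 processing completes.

Jan 8, 2023

The tasking request is submitted: Dec 25, 2022.
The raw data is downlinked: Dec 25, 2022 + 10 days = Jan 4, 2023.
The task is uplinked: Dec 26, 2022.
The image is captured: Dec 26, 2022 + 8 days = Jan 3, 2023.
Both prerequisites met — the raw data is downlinked (Jan 4, 2023), the image is captured (Jan 3, 2023); the later is Jan 4, 2023.
Level-1 processing completes: Jan 4, 2023 + 4 days = Jan 8, 2023.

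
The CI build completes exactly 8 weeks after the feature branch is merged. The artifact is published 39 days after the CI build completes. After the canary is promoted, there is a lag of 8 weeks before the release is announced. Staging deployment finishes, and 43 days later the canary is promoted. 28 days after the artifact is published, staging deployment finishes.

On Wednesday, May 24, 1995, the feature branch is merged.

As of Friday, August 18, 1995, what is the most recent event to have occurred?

The feature branch is merged: May 24, 1995.
The CI build completes: May 24, 1995 + 8 weeks = Jul 19, 1995.
The artifact is published: Jul 19, 1995 + 39 days = Aug 27, 1995.
Staging deployment finishes: Aug 27, 1995 + 28 days = Sep 24, 1995.
The canary is promoted: Sep 24, 1995 + 43 days = Nov 6, 1995.
The release is announced: Nov 6, 1995 + 8 weeks = Jan 1, 1996.
Aug 18, 1995 falls between when the CI build completes (Jul 19, 1995) and when the artifact is published (Aug 27, 1995).

The CI build completes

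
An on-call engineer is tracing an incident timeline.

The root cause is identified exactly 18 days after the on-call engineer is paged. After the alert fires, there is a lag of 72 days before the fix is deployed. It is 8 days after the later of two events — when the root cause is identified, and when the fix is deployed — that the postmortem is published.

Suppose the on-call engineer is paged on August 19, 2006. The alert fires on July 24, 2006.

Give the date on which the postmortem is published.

The on-call engineer is paged: Aug 19, 2006.
The root cause is identified: Aug 19, 2006 + 18 days = Sep 6, 2006.
The alert fires: Jul 24, 2006.
The fix is deployed: Jul 24, 2006 + 72 days = Oct 4, 2006.
Both prerequisites met — the root cause is identified (Sep 6, 2006), the fix is deployed (Oct 4, 2006); the later is Oct 4, 2006.
The postmortem is published: Oct 4, 2006 + 8 days = Oct 12, 2006.

October 12, 2006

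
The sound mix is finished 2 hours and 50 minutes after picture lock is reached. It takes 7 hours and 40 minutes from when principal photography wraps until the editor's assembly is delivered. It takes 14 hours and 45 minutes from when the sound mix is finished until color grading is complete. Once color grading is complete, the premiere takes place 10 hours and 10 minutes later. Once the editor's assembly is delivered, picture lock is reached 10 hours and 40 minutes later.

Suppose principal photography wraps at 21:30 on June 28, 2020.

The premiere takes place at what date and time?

19:35 on June 30, 2020

Principal photography wraps: 21:30 Jun 28, 2020.
The editor's assembly is delivered: 21:30 Jun 28, 2020 + 7h40m = 05:10 Jun 29, 2020.
Picture lock is reached: 05:10 Jun 29, 2020 + 10h40m = 15:50 Jun 29, 2020.
The sound mix is finished: 15:50 Jun 29, 2020 + 2h50m = 18:40 Jun 29, 2020.
Color grading is complete: 18:40 Jun 29, 2020 + 14h45m = 09:25 Jun 30, 2020.
The premiere takes place: 09:25 Jun 30, 2020 + 10h10m = 19:35 Jun 30, 2020.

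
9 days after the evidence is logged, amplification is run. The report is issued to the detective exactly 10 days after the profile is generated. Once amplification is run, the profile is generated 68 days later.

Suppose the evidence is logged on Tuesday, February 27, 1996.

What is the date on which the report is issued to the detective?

Friday, May 24, 1996

The evidence is logged: Feb 27, 1996.
Amplification is run: Feb 27, 1996 + 9 days = Mar 7, 1996.
The profile is generated: Mar 7, 1996 + 68 days = May 14, 1996.
The report is issued to the detective: May 14, 1996 + 10 days = May 24, 1996.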